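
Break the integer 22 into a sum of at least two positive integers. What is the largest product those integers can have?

2916

Fill P[k] for k=2..22: at each k try every first piece i and multiply by the better of (k−i) uncut or P[k−i].
Small cases: P[2]=1, P[3]=2, P[4]=4, P[5]=6, P[6]=9, P[7]=12, P[8]=18, P[9]=27, P[10]=36, P[11]=54, P[12]=81, P[13]=108, P[14]=162, P[15]=243.
P[16] = 2·max(14,162) = 2·162 = 324
P[17] = 2·max(15,243) = 2·243 = 486
P[18] = 3·max(15,243) = 3·243 = 729
P[19] = 2·max(17,486) = 2·486 = 972
P[20] = 2·max(18,729) = 2·729 = 1458
P[21] = 3·max(18,729) = 3·729 = 2187
P[22] = 2·max(20,1458) = 2·1458 = 2916
One optimal split: 3 + 3 + 3 + 3 + 3 + 3 + 2 + 2; product 3·3·3·3·3·3·2·2 = 2916.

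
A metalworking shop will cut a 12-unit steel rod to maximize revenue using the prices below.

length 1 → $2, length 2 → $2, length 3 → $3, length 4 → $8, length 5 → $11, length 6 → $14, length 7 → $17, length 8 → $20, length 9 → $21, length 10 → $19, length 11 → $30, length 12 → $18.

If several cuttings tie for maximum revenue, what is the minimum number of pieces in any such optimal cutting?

2

Build r[k] bottom-up: r[k] = max over allowed piece i of (p[i] + r[k−i]).
r[1] = 2
r[2] = 4  (first piece 1, then r[1]=2)
r[3] = 6  (first piece 1, then r[2]=4)
r[4] = 8  (first piece 1, then r[3]=6)
r[5] = 11
r[6] = 14
r[7] = 17
r[8] = 20
r[9] = 22  (first piece 1, then r[8]=20)
r[10] = 24  (first piece 1, then r[9]=22)
r[11] = 30
r[12] = 32  (first piece 1, then r[11]=30)
Maximum revenue is $32.
Now minimize piece count subject to staying optimal: for each k, pieces[k] = 1 + min over i with p[i]+r[k−i]=r[k] of pieces[k−i].
pieces[9] = 2
pieces[10] = 3
pieces[11] = 1
pieces[12] = 2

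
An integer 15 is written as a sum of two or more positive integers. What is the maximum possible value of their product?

243

Let m[k] be the best product for length k (with at least one cut). For each first piece i, the rest contributes max(k−i, m[k−i]).
m[2] = 1*max(1,0) = 1*1 = 1
m[3] = 1*max(2,1) = 1*2 = 2
m[4] = 2*max(2,1) = 2*2 = 4
m[5] = 2*max(3,2) = 2*3 = 6
m[6] = 3*max(3,2) = 3*3 = 9
m[7] = 2*max(5,6) = 2*6 = 12
m[8] = 2*max(6,9) = 2*9 = 18
m[9] = 3*max(6,9) = 3*9 = 27
m[10] = 2*max(8,18) = 2*18 = 36
m[11] = 2*max(9,27) = 2*27 = 54
m[12] = 3*max(9,27) = 3*27 = 81
m[13] = 2*max(11,54) = 2*54 = 108
m[14] = 2*max(12,81) = 2*81 = 162
m[15] = 3*max(12,81) = 3*81 = 243
One optimal split: 3 + 3 + 3 + 3 + 3; product 3*3*3*3*3 = 243.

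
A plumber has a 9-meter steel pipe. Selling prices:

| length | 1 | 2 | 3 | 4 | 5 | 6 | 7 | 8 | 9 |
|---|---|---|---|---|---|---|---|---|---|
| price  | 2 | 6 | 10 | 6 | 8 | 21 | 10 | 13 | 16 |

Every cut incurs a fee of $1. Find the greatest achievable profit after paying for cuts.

30

Consider every possible first cut. r[k] is the best of p[i]+r[k−i] over all sellable i≤k, charging 1 whenever i<k.
r[1] = 2
r[2] = 6
r[3] = 10
r[4] = 11  (first piece 1, then r[3]=10)
r[5] = 15  (first piece 2, then r[3]=10)
r[6] = 21
r[7] = 22  (first piece 1, then r[6]=21)
r[8] = 26  (first piece 2, then r[6]=21)
r[9] = 30  (first piece 3, then r[6]=21)
One optimal plan: pieces 6 + 3 (1 cut) → $31 − $1 = $30.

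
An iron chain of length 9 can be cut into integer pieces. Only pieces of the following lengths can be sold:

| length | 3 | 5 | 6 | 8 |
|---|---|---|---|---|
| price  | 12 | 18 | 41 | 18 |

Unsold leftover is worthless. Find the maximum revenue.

Consider every possible first cut. r[k] is the best of p[i]+r[k−i] over all sellable i≤k.
r[1] = 0
r[2] = 0
r[3] = 12
r[4] = 12
r[5] = 18
r[6] = 41
r[7] = 41
r[8] = 41
r[9] = 53  (first piece 3, then r[6]=41)
One optimal cutting: 6 + 3 → $53.

53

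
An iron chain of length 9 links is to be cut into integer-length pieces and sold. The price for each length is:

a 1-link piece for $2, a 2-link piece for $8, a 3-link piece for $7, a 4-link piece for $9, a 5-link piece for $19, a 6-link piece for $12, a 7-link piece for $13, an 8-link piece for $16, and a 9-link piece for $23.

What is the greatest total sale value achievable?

35

Consider every possible first cut. v[k] is the best of p[i]+v[k−i] over all sellable i≤k.
v[1] = 2
v[2] = 8
v[3] = 10  (first piece 1, then v[2]=8)
v[4] = 16  (first piece 2, then v[2]=8)
v[5] = 19
v[6] = 24  (first piece 2, then v[4]=16)
v[7] = 27  (first piece 2, then v[5]=19)
v[8] = 32  (first piece 2, then v[6]=24)
v[9] = 35  (first piece 2, then v[7]=27)
One optimal cutting: 5 + 2 + 2 → $19 + $8 + $8 = $35.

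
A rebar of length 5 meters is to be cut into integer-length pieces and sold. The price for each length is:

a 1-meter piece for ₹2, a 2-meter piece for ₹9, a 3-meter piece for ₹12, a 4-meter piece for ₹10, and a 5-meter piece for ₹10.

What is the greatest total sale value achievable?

21

Consider every possible first cut. R[k] is the best of p[i]+R[k−i] over all sellable i≤k.
R[1] = 2
R[2] = 9
R[3] = 12
R[4] = 18  (first piece 2, then R[2]=9)
R[5] = 21  (first piece 2, then R[3]=12)
One optimal cutting: 3 + 2 → ₹12 + ₹9 = ₹21.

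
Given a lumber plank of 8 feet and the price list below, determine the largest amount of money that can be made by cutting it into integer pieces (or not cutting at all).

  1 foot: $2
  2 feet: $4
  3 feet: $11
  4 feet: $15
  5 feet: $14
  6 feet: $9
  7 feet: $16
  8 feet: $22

30

Build best[k] bottom-up: best[k] = max over allowed piece i of (p[i] + best[k−i]).
best[1] = 2
best[2] = 4  (first piece 1, then best[1]=2)
best[3] = 11
best[4] = 15
best[5] = 17  (first piece 1, then best[4]=15)
best[6] = 22  (first piece 3, then best[3]=11)
best[7] = 26  (first piece 3, then best[4]=15)
best[8] = 30  (first piece 4, then best[4]=15)
One optimal cutting: 4 + 4 → $15 + $15 = $30.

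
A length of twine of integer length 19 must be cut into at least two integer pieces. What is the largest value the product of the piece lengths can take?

Fill f[k] for k=2..19: at each k try every first piece i and multiply by the better of (k−i) uncut or f[k−i].
f[2] = 1·max(1,0) = 1·1 = 1
f[3] = 1·max(2,1) = 1·2 = 2
f[4] = 2·max(2,1) = 2·2 = 4
f[5] = 2·max(3,2) = 2·3 = 6
f[6] = 3·max(3,2) = 3·3 = 9
f[7] = 2·max(5,6) = 2·6 = 12
f[8] = 2·max(6,9) = 2·9 = 18
f[9] = 3·max(6,9) = 3·9 = 27
f[10] = 2·max(8,18) = 2·18 = 36
f[11] = 2·max(9,27) = 2·27 = 54
f[12] = 3·max(9,27) = 3·27 = 81
f[13] = 2·max(11,54) = 2·54 = 108
f[14] = 2·max(12,81) = 2·81 = 162
f[15] = 3·max(12,81) = 3·81 = 243
f[16] = 2·max(14,162) = 2·162 = 324
f[17] = 2·max(15,243) = 2·243 = 486
f[18] = 3·max(15,243) = 3·243 = 729
f[19] = 2·max(17,486) = 2·486 = 972
One optimal split: 3 + 3 + 3 + 3 + 3 + 2 + 2; product 3·3·3·3·3·2·2 = 972.

972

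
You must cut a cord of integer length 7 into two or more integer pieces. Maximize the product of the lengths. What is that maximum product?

Define P[k] = max over 1≤i<k of i · max(k−i, P[k−i]); the inner max lets the remainder stay uncut if that's better.
P[2] = 1·max(1,0) = 1·1 = 1
P[3] = 1·max(2,1) = 1·2 = 2
P[4] = 2·max(2,1) = 2·2 = 4
P[5] = 2·max(3,2) = 2·3 = 6
P[6] = 3·max(3,2) = 3·3 = 9
P[7] = 2·max(5,6) = 2·6 = 12
One optimal split: 3 + 2 + 2; product 3·2·2 = 12.

12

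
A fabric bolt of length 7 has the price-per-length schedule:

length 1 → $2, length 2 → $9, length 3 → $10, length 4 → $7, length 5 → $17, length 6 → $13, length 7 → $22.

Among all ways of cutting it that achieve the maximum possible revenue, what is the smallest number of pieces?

Let r[k] be the best obtainable value from length k. For each k, try every first piece i and keep the best of price[i] + r[k−i].
r[1] = 2
r[2] = max(2+2, 9+0) = 9
r[3] = max(2+9, 9+2, 10+0) = 11
r[4] = max(2+11, 9+9, 10+2, 7+0) = 18
r[5] = max(2+18, 9+11, 10+9, 7+2, 17+0) = 20
r[6] = max(2+20, 9+18, 10+11, 7+9, 17+2, 13+0) = 27
r[7] = max(2+27, 9+20, 10+18, …, 13+2, 22+0) = 29
Maximum revenue is $29.
Now minimize piece count subject to staying optimal: for each k, pieces[k] = 1 + min over i with p[i]+r[k−i]=r[k] of pieces[k−i].
pieces[4] = 2
pieces[5] = 3
pieces[6] = 3
pieces[7] = 4

4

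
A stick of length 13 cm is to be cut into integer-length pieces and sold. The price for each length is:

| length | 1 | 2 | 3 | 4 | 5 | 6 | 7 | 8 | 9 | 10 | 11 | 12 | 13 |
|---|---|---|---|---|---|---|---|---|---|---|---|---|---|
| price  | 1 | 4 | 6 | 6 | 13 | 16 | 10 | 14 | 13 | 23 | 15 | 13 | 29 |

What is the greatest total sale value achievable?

33

Let R[k] be the best obtainable value from length k. For each k, try every first piece i and keep the best of price[i] + R[k−i].
R[1] = 1
R[2] = 4
R[3] = 6
R[4] = 8  (first piece 2, then R[2]=4)
R[5] = 13
R[6] = 16
R[7] = 17  (first piece 1, then R[6]=16)
R[8] = 20  (first piece 2, then R[6]=16)
R[9] = 22  (first piece 3, then R[6]=16)
R[10] = 26  (first piece 5, then R[5]=13)
R[11] = 29  (first piece 5, then R[6]=16)
R[12] = 32  (first piece 6, then R[6]=16)
R[13] = 33  (first piece 1, then R[12]=32)
One optimal cutting: 6 + 6 + 1 → 16 + 16 + 1 = 33.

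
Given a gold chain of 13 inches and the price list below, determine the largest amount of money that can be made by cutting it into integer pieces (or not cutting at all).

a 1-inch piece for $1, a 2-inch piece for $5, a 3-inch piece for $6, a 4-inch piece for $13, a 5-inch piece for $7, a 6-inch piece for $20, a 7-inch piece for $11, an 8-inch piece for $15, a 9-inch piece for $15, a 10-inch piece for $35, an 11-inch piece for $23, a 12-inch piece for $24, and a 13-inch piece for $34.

41

Build r[k] bottom-up: r[k] = max over allowed piece i of (p[i] + r[k−i]).
r[1] = 1
r[2] = max(1+1, 5+0) = 5
r[3] = max(1+5, 5+1, 6+0) = 6
r[4] = max(1+6, 5+5, 6+1, 13+0) = 13
r[5] = max(1+13, 5+6, 6+5, 13+1, 7+0) = 14
r[6] = max(1+14, 5+13, 6+6, 13+5, 7+1, 20+0) = 20
r[7] = max(1+20, 5+14, 6+13, …, 20+1, 11+0) = 21
r[8] = max(1+21, 5+20, 6+14, …, 11+1, 15+0) = 26
r[9] = max(1+26, 5+21, 6+20, …, 15+1, 15+0) = 27
r[10] = max(1+27, 5+26, 6+21, …, 15+1, 35+0) = 35
r[11] = max(1+35, 5+27, 6+26, …, 35+1, 23+0) = 36
r[12] = max(1+36, 5+35, 6+27, …, 23+1, 24+0) = 40
r[13] = max(1+40, 5+36, 6+35, …, 24+1, 34+0) = 41
One optimal cutting: 10 + 2 + 1 → $35 + $5 + $1 = $41.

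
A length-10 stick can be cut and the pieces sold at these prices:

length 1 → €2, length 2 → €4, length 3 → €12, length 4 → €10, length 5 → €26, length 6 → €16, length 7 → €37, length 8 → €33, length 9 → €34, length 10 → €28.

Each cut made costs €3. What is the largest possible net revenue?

Build r[k] bottom-up: r[k] = max over allowed piece i of (p[i] + r[k−i]) − 3 per cut.
r[1] = 2
r[2] = max(2+2-3, 4+0) = 4
r[3] = max(2+4-3, 4+2-3, 12+0) = 12
r[4] = max(2+12-3, 4+4-3, 12+2-3, 10+0) = 11
r[5] = max(2+11-3, 4+12-3, 12+4-3, 10+2-3, 26+0) = 26
r[6] = max(2+26-3, 4+11-3, 12+12-3, 10+4-3, 26+2-3, 16+0) = 25
r[7] = max(2+25-3, 4+26-3, 12+11-3, …, 16+2-3, 37+0) = 37
r[8] = max(2+37-3, 4+25-3, 12+26-3, …, 37+2-3, 33+0) = 36
r[9] = max(2+36-3, 4+37-3, 12+25-3, …, 33+2-3, 34+0) = 38
r[10] = max(2+38-3, 4+36-3, 12+37-3, …, 34+2-3, 28+0) = 49
One optimal plan: pieces 5 + 5 (1 cut) → €52 − €3 = €49.

49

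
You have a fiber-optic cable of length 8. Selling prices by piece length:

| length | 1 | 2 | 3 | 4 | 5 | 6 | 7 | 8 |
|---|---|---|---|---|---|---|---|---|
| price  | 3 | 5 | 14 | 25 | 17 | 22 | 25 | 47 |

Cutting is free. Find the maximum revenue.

50

Let r[k] be the best obtainable value from length k. For each k, try every first piece i and keep the best of price[i] + r[k−i].
r[1] = 3
r[2] = max(3+3, 5+0) = 6
r[3] = max(3+6, 5+3, 14+0) = 14
r[4] = max(3+14, 5+6, 14+3, 25+0) = 25
r[5] = max(3+25, 5+14, 14+6, 25+3, 17+0) = 28
r[6] = max(3+28, 5+25, 14+14, 25+6, 17+3, 22+0) = 31
r[7] = max(3+31, 5+28, 14+25, …, 22+3, 25+0) = 39
r[8] = max(3+39, 5+31, 14+28, …, 25+3, 47+0) = 50
One optimal cutting: 4 + 4 → $25 + $25 = $50.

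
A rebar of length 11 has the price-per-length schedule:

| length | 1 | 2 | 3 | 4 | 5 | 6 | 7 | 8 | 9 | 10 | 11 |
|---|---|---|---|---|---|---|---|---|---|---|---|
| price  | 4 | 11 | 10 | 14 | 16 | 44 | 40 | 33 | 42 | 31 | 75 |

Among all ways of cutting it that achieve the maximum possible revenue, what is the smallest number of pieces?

1

Consider every possible first cut. r[k] is the best of p[i]+r[k−i] over all sellable i≤k.
r[1] = 4
r[2] = 11
r[3] = 15  (first piece 1, then r[2]=11)
r[4] = 22  (first piece 2, then r[2]=11)
r[5] = 26  (first piece 1, then r[4]=22)
r[6] = 44
r[7] = 48  (first piece 1, then r[6]=44)
r[8] = 55  (first piece 2, then r[6]=44)
r[9] = 59  (first piece 1, then r[8]=55)
r[10] = 66  (first piece 2, then r[8]=55)
r[11] = 75
Maximum revenue is ₹75.
Now minimize piece count subject to staying optimal: for each k, pieces[k] = 1 + min over i with p[i]+r[k−i]=r[k] of pieces[k−i].
pieces[8] = 2
pieces[9] = 3
pieces[10] = 3
pieces[11] = 1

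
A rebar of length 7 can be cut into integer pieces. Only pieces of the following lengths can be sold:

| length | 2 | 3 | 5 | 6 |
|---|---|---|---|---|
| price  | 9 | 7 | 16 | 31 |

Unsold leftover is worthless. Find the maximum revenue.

Build r[k] bottom-up: r[k] = max over allowed piece i of (p[i] + r[k−i]).
r[1] = 0
r[2] = 9
r[3] = 9
r[4] = 18  (first piece 2, then r[2]=9)
r[5] = 18
r[6] = 31
r[7] = 31
One optimal cutting: pieces 6 with 1 meter of scrap → ₹31.

31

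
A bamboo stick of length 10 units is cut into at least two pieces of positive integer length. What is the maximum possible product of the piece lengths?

Fill m[k] for k=2..10: at each k try every first piece i and multiply by the better of (k−i) uncut or m[k−i].
m[2] = 1×max(1,0) = 1×1 = 1
m[3] = max(1×2, 2×1) = 2
m[4] = max(1×3, 2×2, 3×1) = 4
m[5] = max(1×4, 2×3, 3×2, 4×1) = 6
m[6] = max(1×6, 2×4, 3×3, 4×2, 5×1) = 9
m[7] = max(1×9, 2×6, 3×4, 4×3, 5×2, 6×1) = 12
m[8] = max(1×12, 2×9, 3×6, …, 6×2, 7×1) = 18
m[9] = max(1×18, 2×12, 3×9, …, 7×2, 8×1) = 27
m[10] = max(1×27, 2×18, 3×12, …, 8×2, 9×1) = 36
One optimal split: 3 + 3 + 2 + 2; product 3×3×2×2 = 36.

36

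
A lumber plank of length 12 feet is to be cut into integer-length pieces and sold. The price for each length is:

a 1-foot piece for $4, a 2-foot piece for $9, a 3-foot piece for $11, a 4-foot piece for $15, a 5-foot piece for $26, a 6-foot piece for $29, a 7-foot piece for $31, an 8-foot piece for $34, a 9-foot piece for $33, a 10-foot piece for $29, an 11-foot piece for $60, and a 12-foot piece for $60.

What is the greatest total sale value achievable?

Build r[k] bottom-up: r[k] = max over allowed piece i of (p[i] + r[k−i]).
r[1] = 4
r[2] = max(4+4, 9+0) = 9
r[3] = max(4+9, 9+4, 11+0) = 13
r[4] = max(4+13, 9+9, 11+4, 15+0) = 18
r[5] = max(4+18, 9+13, 11+9, 15+4, 26+0) = 26
r[6] = max(4+26, 9+18, 11+13, 15+9, 26+4, 29+0) = 30
r[7] = max(4+30, 9+26, 11+18, …, 29+4, 31+0) = 35
r[8] = max(4+35, 9+30, 11+26, …, 31+4, 34+0) = 39
r[9] = max(4+39, 9+35, 11+30, …, 34+4, 33+0) = 44
r[10] = max(4+44, 9+39, 11+35, …, 33+4, 29+0) = 52
r[11] = max(4+52, 9+44, 11+39, …, 29+4, 60+0) = 60
r[12] = max(4+60, 9+52, 11+44, …, 60+4, 60+0) = 64
One optimal cutting: 11 + 1 → $60 + $4 = $64.

64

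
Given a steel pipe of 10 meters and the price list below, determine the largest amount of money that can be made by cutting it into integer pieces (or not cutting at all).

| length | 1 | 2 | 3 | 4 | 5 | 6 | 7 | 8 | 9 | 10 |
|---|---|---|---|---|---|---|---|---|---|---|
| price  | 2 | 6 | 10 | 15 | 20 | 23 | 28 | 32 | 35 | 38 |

Build r[k] bottom-up: r[k] = max over allowed piece i of (p[i] + r[k−i]).
r[1] = 2
r[2] = max(2+2, 6+0) = 6
r[3] = max(2+6, 6+2, 10+0) = 10
r[4] = max(2+10, 6+6, 10+2, 15+0) = 15
r[5] = max(2+15, 6+10, 10+6, 15+2, 20+0) = 20
r[6] = max(2+20, 6+15, 10+10, 15+6, 20+2, 23+0) = 23
r[7] = max(2+23, 6+20, 10+15, …, 23+2, 28+0) = 28
r[8] = max(2+28, 6+23, 10+20, …, 28+2, 32+0) = 32
r[9] = max(2+32, 6+28, 10+23, …, 32+2, 35+0) = 35
r[10] = max(2+35, 6+32, 10+28, …, 35+2, 38+0) = 40
One optimal cutting: 5 + 5 → $20 + $20 = $40.

40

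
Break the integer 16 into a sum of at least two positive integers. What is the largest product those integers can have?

Let P[k] be the best product for length k (with at least one cut). For each first piece i, the rest contributes max(k−i, P[k−i]).
P[2] = 1×max(1,0) = 1×1 = 1
P[3] = 1×max(2,1) = 1×2 = 2
P[4] = 2×max(2,1) = 2×2 = 4
P[5] = 2×max(3,2) = 2×3 = 6
P[6] = 3×max(3,2) = 3×3 = 9
P[7] = 2×max(5,6) = 2×6 = 12
P[8] = 2×max(6,9) = 2×9 = 18
P[9] = 3×max(6,9) = 3×9 = 27
P[10] = 2×max(8,18) = 2×18 = 36
P[11] = 2×max(9,27) = 2×27 = 54
P[12] = 3×max(9,27) = 3×27 = 81
P[13] = 2×max(11,54) = 2×54 = 108
P[14] = 2×max(12,81) = 2×81 = 162
P[15] = 3×max(12,81) = 3×81 = 243
P[16] = 2×max(14,162) = 2×162 = 324
One optimal split: 3 + 3 + 3 + 3 + 2 + 2; product 3×3×3×3×2×2 = 324.

324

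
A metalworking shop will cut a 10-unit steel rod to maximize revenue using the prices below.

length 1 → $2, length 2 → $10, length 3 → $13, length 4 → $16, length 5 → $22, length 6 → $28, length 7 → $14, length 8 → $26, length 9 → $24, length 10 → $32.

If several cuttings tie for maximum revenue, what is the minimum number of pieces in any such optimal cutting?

5

Consider every possible first cut. r[k] is the best of p[i]+r[k−i] over all sellable i≤k.
r[1] = 2
r[2] = max(2+2, 10+0) = 10
r[3] = max(2+10, 10+2, 13+0) = 13
r[4] = max(2+13, 10+10, 13+2, 16+0) = 20
r[5] = max(2+20, 10+13, 13+10, 16+2, 22+0) = 23
r[6] = max(2+23, 10+20, 13+13, 16+10, 22+2, 28+0) = 30
r[7] = max(2+30, 10+23, 13+20, …, 28+2, 14+0) = 33
r[8] = max(2+33, 10+30, 13+23, …, 14+2, 26+0) = 40
r[9] = max(2+40, 10+33, 13+30, …, 26+2, 24+0) = 43
r[10] = max(2+43, 10+40, 13+33, …, 24+2, 32+0) = 50
Maximum revenue is $50.
Now minimize piece count subject to staying optimal: for each k, pieces[k] = 1 + min over i with p[i]+r[k−i]=r[k] of pieces[k−i].
pieces[7] = 3
pieces[8] = 4
pieces[9] = 4
pieces[10] = 5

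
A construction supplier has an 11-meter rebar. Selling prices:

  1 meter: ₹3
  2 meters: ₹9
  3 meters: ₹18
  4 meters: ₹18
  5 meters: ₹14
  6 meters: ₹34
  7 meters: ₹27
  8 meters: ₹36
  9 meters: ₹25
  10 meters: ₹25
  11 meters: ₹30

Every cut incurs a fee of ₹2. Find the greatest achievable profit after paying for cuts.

Consider every possible first cut. net[k] is the best of p[i]+net[k−i] over all sellable i≤k, charging 2 whenever i<k.
net[1] = 3
net[2] = max(3+3-2, 9+0) = 9
net[3] = max(3+9-2, 9+3-2, 18+0) = 18
net[4] = max(3+18-2, 9+9-2, 18+3-2, 18+0) = 19
net[5] = max(3+19-2, 9+18-2, 18+9-2, 18+3-2, 14+0) = 25
net[6] = max(3+25-2, 9+19-2, 18+18-2, 18+9-2, 14+3-2, 34+0) = 34
net[7] = max(3+34-2, 9+25-2, 18+19-2, …, 34+3-2, 27+0) = 35
net[8] = max(3+35-2, 9+34-2, 18+25-2, …, 27+3-2, 36+0) = 41
net[9] = max(3+41-2, 9+35-2, 18+34-2, …, 36+3-2, 25+0) = 50
net[10] = max(3+50-2, 9+41-2, 18+35-2, …, 25+3-2, 25+0) = 51
net[11] = max(3+51-2, 9+50-2, 18+41-2, …, 25+3-2, 30+0) = 57
One optimal plan: pieces 3 + 3 + 3 + 2 (3 cuts) → ₹63 − ₹6 = ₹57.

57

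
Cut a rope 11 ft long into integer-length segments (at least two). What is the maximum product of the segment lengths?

Define P[k] = max over 1≤i<k of i · max(k−i, P[k−i]); the inner max lets the remainder stay uncut if that's better.
P[2] = 1*max(1,0) = 1*1 = 1
P[3] = max(1*2, 2*1) = 2
P[4] = max(1*3, 2*2, 3*1) = 4
P[5] = max(1*4, 2*3, 3*2, 4*1) = 6
P[6] = max(1*6, 2*4, 3*3, 4*2, 5*1) = 9
P[7] = max(1*9, 2*6, 3*4, 4*3, 5*2, 6*1) = 12
P[8] = max(1*12, 2*9, 3*6, …, 6*2, 7*1) = 18
P[9] = max(1*18, 2*12, 3*9, …, 7*2, 8*1) = 27
P[10] = max(1*27, 2*18, 3*12, …, 8*2, 9*1) = 36
P[11] = max(1*36, 2*27, 3*18, …, 9*2, 10*1) = 54
One optimal split: 3 + 3 + 3 + 2; product 3*3*3*2 = 54.

54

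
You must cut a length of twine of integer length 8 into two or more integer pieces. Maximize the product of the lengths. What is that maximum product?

Let m[k] be the best product for length k (with at least one cut). For each first piece i, the rest contributes max(k−i, m[k−i]).
Small cases: m[2]=1.
m[3] = 1*max(2,1) = 1*2 = 2
m[4] = 2*max(2,1) = 2*2 = 4
m[5] = 2*max(3,2) = 2*3 = 6
m[6] = 3*max(3,2) = 3*3 = 9
m[7] = 2*max(5,6) = 2*6 = 12
m[8] = 2*max(6,9) = 2*9 = 18
One optimal split: 3 + 3 + 2; product 3*3*2 = 18.

18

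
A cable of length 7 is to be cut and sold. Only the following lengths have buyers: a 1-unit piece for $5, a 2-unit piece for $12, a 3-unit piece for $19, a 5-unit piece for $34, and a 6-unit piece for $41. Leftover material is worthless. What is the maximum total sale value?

Build best[k] bottom-up: best[k] = max over allowed piece i of (p[i] + best[k−i]).
best[1] = 5
best[2] = max(5+5, 12+0) = 12
best[3] = max(5+12, 12+5, 19+0) = 19
best[4] = max(5+19, 12+12, 19+5) = 24
best[5] = max(5+24, 12+19, 19+12, 34+0) = 34
best[6] = max(5+34, 12+24, 19+19, 34+5, 41+0) = 41
best[7] = max(5+41, 12+34, 19+24, 34+12, 41+5) = 46
One optimal cutting: 6 + 1 → $46.

46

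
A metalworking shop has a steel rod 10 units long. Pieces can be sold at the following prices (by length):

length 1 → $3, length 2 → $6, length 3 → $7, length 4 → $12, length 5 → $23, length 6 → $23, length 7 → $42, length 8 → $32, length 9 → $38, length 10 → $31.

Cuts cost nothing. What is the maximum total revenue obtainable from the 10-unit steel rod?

Let R[k] be the best obtainable value from length k. For each k, try every first piece i and keep the best of price[i] + R[k−i].
R[1] = 3
R[2] = 6  (first piece 1, then R[1]=3)
R[3] = 9  (first piece 1, then R[2]=6)
R[4] = 12  (first piece 1, then R[3]=9)
R[5] = 23
R[6] = 26  (first piece 1, then R[5]=23)
R[7] = 42
R[8] = 45  (first piece 1, then R[7]=42)
R[9] = 48  (first piece 1, then R[8]=45)
R[10] = 51  (first piece 1, then R[9]=48)
One optimal cutting: 7 + 1 + 1 + 1 → $42 + $3 + $3 + $3 = $51.

51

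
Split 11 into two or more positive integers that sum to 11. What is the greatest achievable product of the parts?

54

Let g[k] be the best product for length k (with at least one cut). For each first piece i, the rest contributes max(k−i, g[k−i]).
g[2] = 1×max(1,0) = 1×1 = 1
g[3] = max(1×2, 2×1) = 2
g[4] = max(1×3, 2×2, 3×1) = 4
g[5] = max(1×4, 2×3, 3×2, 4×1) = 6
g[6] = max(1×6, 2×4, 3×3, 4×2, 5×1) = 9
g[7] = max(1×9, 2×6, 3×4, 4×3, 5×2, 6×1) = 12
g[8] = max(1×12, 2×9, 3×6, …, 6×2, 7×1) = 18
g[9] = max(1×18, 2×12, 3×9, …, 7×2, 8×1) = 27
g[10] = max(1×27, 2×18, 3×12, …, 8×2, 9×1) = 36
g[11] = max(1×36, 2×27, 3×18, …, 9×2, 10×1) = 54
One optimal split: 3 + 3 + 3 + 2; product 3×3×3×2 = 54.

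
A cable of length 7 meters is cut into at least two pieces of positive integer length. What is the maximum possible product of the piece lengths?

Let f[k] be the best product for length k (with at least one cut). For each first piece i, the rest contributes max(k−i, f[k−i]).
f[2] = 1·max(1,0) = 1·1 = 1
f[3] = max(1·2, 2·1) = 2
f[4] = max(1·3, 2·2, 3·1) = 4
f[5] = max(1·4, 2·3, 3·2, 4·1) = 6
f[6] = max(1·6, 2·4, 3·3, 4·2, 5·1) = 9
f[7] = max(1·9, 2·6, 3·4, 4·3, 5·2, 6·1) = 12
One optimal split: 3 + 2 + 2; product 3·2·2 = 12.

12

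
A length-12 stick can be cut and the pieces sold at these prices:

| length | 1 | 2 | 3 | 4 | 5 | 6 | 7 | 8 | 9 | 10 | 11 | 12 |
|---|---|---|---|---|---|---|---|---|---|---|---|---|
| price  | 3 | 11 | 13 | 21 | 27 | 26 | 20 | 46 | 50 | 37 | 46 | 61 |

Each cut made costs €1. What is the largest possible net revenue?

66

Build r[k] bottom-up: r[k] = max over allowed piece i of (p[i] + r[k−i]) − 1 per cut.
r[1] = 3
r[2] = max(3+3-1, 11+0) = 11
r[3] = max(3+11-1, 11+3-1, 13+0) = 13
r[4] = max(3+13-1, 11+11-1, 13+3-1, 21+0) = 21
r[5] = max(3+21-1, 11+13-1, 13+11-1, 21+3-1, 27+0) = 27
r[6] = max(3+27-1, 11+21-1, 13+13-1, 21+11-1, 27+3-1, 26+0) = 31
r[7] = max(3+31-1, 11+27-1, 13+21-1, …, 26+3-1, 20+0) = 37
r[8] = max(3+37-1, 11+31-1, 13+27-1, …, 20+3-1, 46+0) = 46
r[9] = max(3+46-1, 11+37-1, 13+31-1, …, 46+3-1, 50+0) = 50
r[10] = max(3+50-1, 11+46-1, 13+37-1, …, 50+3-1, 37+0) = 56
r[11] = max(3+56-1, 11+50-1, 13+46-1, …, 37+3-1, 46+0) = 60
r[12] = max(3+60-1, 11+56-1, 13+50-1, …, 46+3-1, 61+0) = 66
One optimal plan: pieces 8 + 2 + 2 (2 cuts) → €68 − €2 = €66.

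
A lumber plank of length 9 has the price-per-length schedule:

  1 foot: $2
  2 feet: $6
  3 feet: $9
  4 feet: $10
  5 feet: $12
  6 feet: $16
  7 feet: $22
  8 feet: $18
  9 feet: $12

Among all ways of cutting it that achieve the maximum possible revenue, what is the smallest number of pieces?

Consider every possible first cut. r[k] is the best of p[i]+r[k−i] over all sellable i≤k.
r[1] = 2
r[2] = 6
r[3] = 9
r[4] = 12  (first piece 2, then r[2]=6)
r[5] = 15  (first piece 2, then r[3]=9)
r[6] = 18  (first piece 2, then r[4]=12)
r[7] = 22
r[8] = 24  (first piece 1, then r[7]=22)
r[9] = 28  (first piece 2, then r[7]=22)
Maximum revenue is $28.
Now minimize piece count subject to staying optimal: for each k, pieces[k] = 1 + min over i with p[i]+r[k−i]=r[k] of pieces[k−i].
pieces[6] = 2
pieces[7] = 1
pieces[8] = 2
pieces[9] = 2

2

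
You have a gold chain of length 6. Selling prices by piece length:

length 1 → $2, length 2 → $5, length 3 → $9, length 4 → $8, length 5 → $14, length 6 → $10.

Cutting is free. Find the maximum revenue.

18

Consider every possible first cut. v[k] is the best of p[i]+v[k−i] over all sellable i≤k.
v[1] = 2
v[2] = 5
v[3] = 9
v[4] = 11  (first piece 1, then v[3]=9)
v[5] = 14  (first piece 2, then v[3]=9)
v[6] = 18  (first piece 3, then v[3]=9)
One optimal cutting: 3 + 3 → $9 + $9 = $18.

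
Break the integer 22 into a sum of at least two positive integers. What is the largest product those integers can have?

Fill g[k] for k=2..22: at each k try every first piece i and multiply by the better of (k−i) uncut or g[k−i].
g[2] = 1·max(1,0) = 1·1 = 1
g[3] = 1·max(2,1) = 1·2 = 2
g[4] = 2·max(2,1) = 2·2 = 4
g[5] = 2·max(3,2) = 2·3 = 6
g[6] = 3·max(3,2) = 3·3 = 9
g[7] = 2·max(5,6) = 2·6 = 12
g[8] = 2·max(6,9) = 2·9 = 18
g[9] = 3·max(6,9) = 3·9 = 27
g[10] = 2·max(8,18) = 2·18 = 36
g[11] = 2·max(9,27) = 2·27 = 54
g[12] = 3·max(9,27) = 3·27 = 81
g[13] = 2·max(11,54) = 2·54 = 108
g[14] = 2·max(12,81) = 2·81 = 162
g[15] = 3·max(12,81) = 3·81 = 243
g[16] = 2·max(14,162) = 2·162 = 324
g[17] = 2·max(15,243) = 2·243 = 486
g[18] = 3·max(15,243) = 3·243 = 729
g[19] = 2·max(17,486) = 2·486 = 972
g[20] = 2·max(18,729) = 2·729 = 1458
g[21] = 3·max(18,729) = 3·729 = 2187
g[22] = 2·max(20,1458) = 2·1458 = 2916
One optimal split: 3 + 3 + 3 + 3 + 3 + 3 + 2 + 2; product 3·3·3·3·3·3·2·2 = 2916.

2916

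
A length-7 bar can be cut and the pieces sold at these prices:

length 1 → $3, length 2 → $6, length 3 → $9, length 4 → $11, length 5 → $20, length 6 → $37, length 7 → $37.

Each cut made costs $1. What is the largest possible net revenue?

Let r[k] be the best obtainable value from length k. For each k, try every first piece i and keep the best of price[i] + r[k−i] minus the 1 cut fee when i<k.
r[1] = 3
r[2] = 6
r[3] = 9
r[4] = 11  (first piece 1, then r[3]=9)
r[5] = 20
r[6] = 37
r[7] = 39  (first piece 1, then r[6]=37)
One optimal plan: pieces 6 + 1 (1 cut) → $40 − $1 = $39.

39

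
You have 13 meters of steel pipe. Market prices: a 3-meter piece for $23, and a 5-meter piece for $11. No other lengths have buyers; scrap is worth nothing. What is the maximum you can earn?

Let best[k] be the best obtainable value from length k. For each k, try every first piece i and keep the best of price[i] + best[k−i].
best[1] = 0
best[2] = 0
best[3] = 23
best[4] = 23
best[5] = 23
best[6] = 46  (first piece 3, then best[3]=23)
best[7] = 46
best[8] = 46
best[9] = 69  (first piece 3, then best[6]=46)
best[10] = 69
best[11] = 69
best[12] = 92  (first piece 3, then best[9]=69)
best[13] = 92
One optimal cutting: pieces 3 + 3 + 3 + 3 with 1 meter of scrap → $92.

92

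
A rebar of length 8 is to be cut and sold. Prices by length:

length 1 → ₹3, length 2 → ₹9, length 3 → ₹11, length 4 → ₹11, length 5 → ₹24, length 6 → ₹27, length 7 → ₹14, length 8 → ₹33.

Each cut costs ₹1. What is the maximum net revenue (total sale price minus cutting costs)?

Consider every possible first cut. net[k] is the best of p[i]+net[k−i] over all sellable i≤k, charging 1 whenever i<k.
net[1] = 3
net[2] = 9
net[3] = 11  (first piece 1, then net[2]=9)
net[4] = 17  (first piece 2, then net[2]=9)
net[5] = 24
net[6] = 27
net[7] = 32  (first piece 2, then net[5]=24)
net[8] = 35  (first piece 2, then net[6]=27)
One optimal plan: pieces 6 + 2 (1 cut) → ₹36 − ₹1 = ₹35.

35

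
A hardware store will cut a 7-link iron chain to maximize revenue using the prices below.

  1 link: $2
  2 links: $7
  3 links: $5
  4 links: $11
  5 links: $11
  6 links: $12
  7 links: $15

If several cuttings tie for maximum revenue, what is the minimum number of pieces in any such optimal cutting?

Build r[k] bottom-up: r[k] = max over allowed piece i of (p[i] + r[k−i]).
r[1] = 2
r[2] = max(2+2, 7+0) = 7
r[3] = max(2+7, 7+2, 5+0) = 9
r[4] = max(2+9, 7+7, 5+2, 11+0) = 14
r[5] = max(2+14, 7+9, 5+7, 11+2, 11+0) = 16
r[6] = max(2+16, 7+14, 5+9, 11+7, 11+2, 12+0) = 21
r[7] = max(2+21, 7+16, 5+14, …, 12+2, 15+0) = 23
Maximum revenue is $23.
Now minimize piece count subject to staying optimal: for each k, pieces[k] = 1 + min over i with p[i]+r[k−i]=r[k] of pieces[k−i].
pieces[4] = 2
pieces[5] = 3
pieces[6] = 3
pieces[7] = 4

4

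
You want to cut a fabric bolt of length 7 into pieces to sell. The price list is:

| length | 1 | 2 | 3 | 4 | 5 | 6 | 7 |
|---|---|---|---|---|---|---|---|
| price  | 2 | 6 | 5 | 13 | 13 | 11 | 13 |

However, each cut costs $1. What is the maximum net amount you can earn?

19

Build r[k] bottom-up: r[k] = max over allowed piece i of (p[i] + r[k−i]) − 1 per cut.
r[1] = 2
r[2] = 6
r[3] = 7  (first piece 1, then r[2]=6)
r[4] = 13
r[5] = 14  (first piece 1, then r[4]=13)
r[6] = 18  (first piece 2, then r[4]=13)
r[7] = 19  (first piece 1, then r[6]=18)
One optimal plan: pieces 4 + 2 + 1 (2 cuts) → $21 − $2 = $19.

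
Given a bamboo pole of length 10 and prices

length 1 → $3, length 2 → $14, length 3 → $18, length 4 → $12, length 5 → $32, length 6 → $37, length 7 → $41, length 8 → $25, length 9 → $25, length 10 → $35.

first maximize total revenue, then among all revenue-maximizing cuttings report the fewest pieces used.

Let r[k] be the best obtainable value from length k. For each k, try every first piece i and keep the best of price[i] + r[k−i].
r[1] = 3
r[2] = 14
r[3] = 18
r[4] = 28  (first piece 2, then r[2]=14)
r[5] = 32  (first piece 2, then r[3]=18)
r[6] = 42  (first piece 2, then r[4]=28)
r[7] = 46  (first piece 2, then r[5]=32)
r[8] = 56  (first piece 2, then r[6]=42)
r[9] = 60  (first piece 2, then r[7]=46)
r[10] = 70  (first piece 2, then r[8]=56)
Maximum revenue is $70.
Now minimize piece count subject to staying optimal: for each k, pieces[k] = 1 + min over i with p[i]+r[k−i]=r[k] of pieces[k−i].
pieces[7] = 2
pieces[8] = 4
pieces[9] = 3
pieces[10] = 5

5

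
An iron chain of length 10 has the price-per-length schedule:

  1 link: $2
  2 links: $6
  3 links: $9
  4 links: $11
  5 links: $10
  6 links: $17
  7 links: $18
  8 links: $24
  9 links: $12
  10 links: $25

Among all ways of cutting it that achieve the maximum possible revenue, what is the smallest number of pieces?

2

Let r[k] be the best obtainable value from length k. For each k, try every first piece i and keep the best of price[i] + r[k−i].
r[1] = 2
r[2] = max(2+2, 6+0) = 6
r[3] = max(2+6, 6+2, 9+0) = 9
r[4] = max(2+9, 6+6, 9+2, 11+0) = 12
r[5] = max(2+12, 6+9, 9+6, 11+2, 10+0) = 15
r[6] = max(2+15, 6+12, 9+9, 11+6, 10+2, 17+0) = 18
r[7] = max(2+18, 6+15, 9+12, …, 17+2, 18+0) = 21
r[8] = max(2+21, 6+18, 9+15, …, 18+2, 24+0) = 24
r[9] = max(2+24, 6+21, 9+18, …, 24+2, 12+0) = 27
r[10] = max(2+27, 6+24, 9+21, …, 12+2, 25+0) = 30
Maximum revenue is $30.
Now minimize piece count subject to staying optimal: for each k, pieces[k] = 1 + min over i with p[i]+r[k−i]=r[k] of pieces[k−i].
pieces[7] = 3
pieces[8] = 1
pieces[9] = 3
pieces[10] = 2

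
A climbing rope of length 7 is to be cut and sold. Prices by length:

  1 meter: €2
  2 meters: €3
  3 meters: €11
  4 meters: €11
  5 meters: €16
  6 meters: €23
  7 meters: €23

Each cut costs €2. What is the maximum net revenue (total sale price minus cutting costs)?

Consider every possible first cut. net[k] is the best of p[i]+net[k−i] over all sellable i≤k, charging 2 whenever i<k.
net[1] = 2
net[2] = 3
net[3] = 11
net[4] = 11  (first piece 1, then net[3]=11)
net[5] = 16
net[6] = 23
net[7] = 23  (first piece 1, then net[6]=23)
One optimal plan: pieces 6 + 1 (1 cut) → €25 − €2 = €23.

23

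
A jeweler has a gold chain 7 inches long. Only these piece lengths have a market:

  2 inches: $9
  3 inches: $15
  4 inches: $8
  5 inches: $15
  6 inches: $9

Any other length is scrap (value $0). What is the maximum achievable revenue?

33

Consider every possible first cut. r[k] is the best of p[i]+r[k−i] over all sellable i≤k.
r[1] = 0
r[2] = 9
r[3] = max(9+0, 15+0) = 15
r[4] = max(9+9, 15+0, 8+0) = 18
r[5] = max(9+15, 15+9, 8+0, 15+0) = 24
r[6] = max(9+18, 15+15, 8+9, 15+0, 9+0) = 30
r[7] = max(9+24, 15+18, 8+15, 15+9, 9+0) = 33
One optimal cutting: 3 + 2 + 2 → $33.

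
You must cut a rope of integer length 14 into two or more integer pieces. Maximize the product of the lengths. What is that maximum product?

Define m[k] = max over 1≤i<k of i · max(k−i, m[k−i]); the inner max lets the remainder stay uncut if that's better.
m[2] = 1*max(1,0) = 1*1 = 1
m[3] = 1*max(2,1) = 1*2 = 2
m[4] = 2*max(2,1) = 2*2 = 4
m[5] = 2*max(3,2) = 2*3 = 6
m[6] = 3*max(3,2) = 3*3 = 9
m[7] = 2*max(5,6) = 2*6 = 12
m[8] = 2*max(6,9) = 2*9 = 18
m[9] = 3*max(6,9) = 3*9 = 27
m[10] = 2*max(8,18) = 2*18 = 36
m[11] = 2*max(9,27) = 2*27 = 54
m[12] = 3*max(9,27) = 3*27 = 81
m[13] = 2*max(11,54) = 2*54 = 108
m[14] = 2*max(12,81) = 2*81 = 162
One optimal split: 3 + 3 + 3 + 3 + 2; product 3*3*3*3*2 = 162.

162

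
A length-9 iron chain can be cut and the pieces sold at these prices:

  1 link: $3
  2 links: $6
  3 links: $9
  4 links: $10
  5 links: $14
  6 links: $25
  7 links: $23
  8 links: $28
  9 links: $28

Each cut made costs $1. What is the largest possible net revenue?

33

Build r[k] bottom-up: r[k] = max over allowed piece i of (p[i] + r[k−i]) − 1 per cut.
r[1] = 3
r[2] = 6
r[3] = 9
r[4] = 11  (first piece 1, then r[3]=9)
r[5] = 14  (first piece 2, then r[3]=9)
r[6] = 25
r[7] = 27  (first piece 1, then r[6]=25)
r[8] = 30  (first piece 2, then r[6]=25)
r[9] = 33  (first piece 3, then r[6]=25)
One optimal plan: pieces 6 + 3 (1 cut) → $34 − $1 = $33.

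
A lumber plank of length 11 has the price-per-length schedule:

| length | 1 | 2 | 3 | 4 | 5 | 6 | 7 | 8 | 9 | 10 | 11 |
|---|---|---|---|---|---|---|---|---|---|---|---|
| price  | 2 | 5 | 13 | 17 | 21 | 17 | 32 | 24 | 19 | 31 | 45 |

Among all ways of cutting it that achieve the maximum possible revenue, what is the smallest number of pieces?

2

Build r[k] bottom-up: r[k] = max over allowed piece i of (p[i] + r[k−i]).
r[1] = 2
r[2] = max(2+2, 5+0) = 5
r[3] = max(2+5, 5+2, 13+0) = 13
r[4] = max(2+13, 5+5, 13+2, 17+0) = 17
r[5] = max(2+17, 5+13, 13+5, 17+2, 21+0) = 21
r[6] = max(2+21, 5+17, 13+13, 17+5, 21+2, 17+0) = 26
r[7] = max(2+26, 5+21, 13+17, …, 17+2, 32+0) = 32
r[8] = max(2+32, 5+26, 13+21, …, 32+2, 24+0) = 34
r[9] = max(2+34, 5+32, 13+26, …, 24+2, 19+0) = 39
r[10] = max(2+39, 5+34, 13+32, …, 19+2, 31+0) = 45
r[11] = max(2+45, 5+39, 13+34, …, 31+2, 45+0) = 49
Maximum revenue is $49.
Now minimize piece count subject to staying optimal: for each k, pieces[k] = 1 + min over i with p[i]+r[k−i]=r[k] of pieces[k−i].
pieces[8] = 2
pieces[9] = 3
pieces[10] = 2
pieces[11] = 2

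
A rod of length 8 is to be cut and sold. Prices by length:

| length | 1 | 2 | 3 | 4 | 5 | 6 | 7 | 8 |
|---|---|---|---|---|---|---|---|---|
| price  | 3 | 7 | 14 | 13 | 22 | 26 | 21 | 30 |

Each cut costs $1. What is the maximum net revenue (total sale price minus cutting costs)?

35

Let net[k] be the best obtainable value from length k. For each k, try every first piece i and keep the best of price[i] + net[k−i] minus the 1 cut fee when i<k.
net[1] = 3
net[2] = max(3+3-1, 7+0) = 7
net[3] = max(3+7-1, 7+3-1, 14+0) = 14
net[4] = max(3+14-1, 7+7-1, 14+3-1, 13+0) = 16
net[5] = max(3+16-1, 7+14-1, 14+7-1, 13+3-1, 22+0) = 22
net[6] = max(3+22-1, 7+16-1, 14+14-1, 13+7-1, 22+3-1, 26+0) = 27
net[7] = max(3+27-1, 7+22-1, 14+16-1, …, 26+3-1, 21+0) = 29
net[8] = max(3+29-1, 7+27-1, 14+22-1, …, 21+3-1, 30+0) = 35
One optimal plan: pieces 5 + 3 (1 cut) → $36 − $1 = $35.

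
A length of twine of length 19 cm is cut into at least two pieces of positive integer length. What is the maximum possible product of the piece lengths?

972

Define P[k] = max over 1≤i<k of i · max(k−i, P[k−i]); the inner max lets the remainder stay uncut if that's better.
P[2] = 1×max(1,0) = 1×1 = 1
P[3] = 1×max(2,1) = 1×2 = 2
P[4] = 2×max(2,1) = 2×2 = 4
P[5] = 2×max(3,2) = 2×3 = 6
P[6] = 3×max(3,2) = 3×3 = 9
P[7] = 2×max(5,6) = 2×6 = 12
P[8] = 2×max(6,9) = 2×9 = 18
P[9] = 3×max(6,9) = 3×9 = 27
P[10] = 2×max(8,18) = 2×18 = 36
P[11] = 2×max(9,27) = 2×27 = 54
P[12] = 3×max(9,27) = 3×27 = 81
P[13] = 2×max(11,54) = 2×54 = 108
P[14] = 2×max(12,81) = 2×81 = 162
P[15] = 3×max(12,81) = 3×81 = 243
P[16] = 2×max(14,162) = 2×162 = 324
P[17] = 2×max(15,243) = 2×243 = 486
P[18] = 3×max(15,243) = 3×243 = 729
P[19] = 2×max(17,486) = 2×486 = 972
One optimal split: 3 + 3 + 3 + 3 + 3 + 2 + 2; product 3×3×3×3×3×2×2 = 972.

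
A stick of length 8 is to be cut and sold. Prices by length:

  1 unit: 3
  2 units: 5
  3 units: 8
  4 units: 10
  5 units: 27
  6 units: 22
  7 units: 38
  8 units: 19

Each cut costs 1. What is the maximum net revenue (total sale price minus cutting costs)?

Let r[k] be the best obtainable value from length k. For each k, try every first piece i and keep the best of price[i] + r[k−i] minus the 1 cut fee when i<k.
r[1] = 3
r[2] = max(3+3-1, 5+0) = 5
r[3] = max(3+5-1, 5+3-1, 8+0) = 8
r[4] = max(3+8-1, 5+5-1, 8+3-1, 10+0) = 10
r[5] = max(3+10-1, 5+8-1, 8+5-1, 10+3-1, 27+0) = 27
r[6] = max(3+27-1, 5+10-1, 8+8-1, 10+5-1, 27+3-1, 22+0) = 29
r[7] = max(3+29-1, 5+27-1, 8+10-1, …, 22+3-1, 38+0) = 38
r[8] = max(3+38-1, 5+29-1, 8+27-1, …, 38+3-1, 19+0) = 40
One optimal plan: pieces 7 + 1 (1 cut) → 41 − 1 = 40.

40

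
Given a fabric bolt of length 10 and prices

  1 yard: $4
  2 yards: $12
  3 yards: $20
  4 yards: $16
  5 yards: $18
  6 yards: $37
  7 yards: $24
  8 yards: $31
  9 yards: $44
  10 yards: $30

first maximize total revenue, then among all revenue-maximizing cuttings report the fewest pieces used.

Build r[k] bottom-up: r[k] = max over allowed piece i of (p[i] + r[k−i]).
r[1] = 4
r[2] = max(4+4, 12+0) = 12
r[3] = max(4+12, 12+4, 20+0) = 20
r[4] = max(4+20, 12+12, 20+4, 16+0) = 24
r[5] = max(4+24, 12+20, 20+12, 16+4, 18+0) = 32
r[6] = max(4+32, 12+24, 20+20, 16+12, 18+4, 37+0) = 40
r[7] = max(4+40, 12+32, 20+24, …, 37+4, 24+0) = 44
r[8] = max(4+44, 12+40, 20+32, …, 24+4, 31+0) = 52
r[9] = max(4+52, 12+44, 20+40, …, 31+4, 44+0) = 60
r[10] = max(4+60, 12+52, 20+44, …, 44+4, 30+0) = 64
Maximum revenue is $64.
Now minimize piece count subject to staying optimal: for each k, pieces[k] = 1 + min over i with p[i]+r[k−i]=r[k] of pieces[k−i].
pieces[7] = 3
pieces[8] = 3
pieces[9] = 3
pieces[10] = 4

4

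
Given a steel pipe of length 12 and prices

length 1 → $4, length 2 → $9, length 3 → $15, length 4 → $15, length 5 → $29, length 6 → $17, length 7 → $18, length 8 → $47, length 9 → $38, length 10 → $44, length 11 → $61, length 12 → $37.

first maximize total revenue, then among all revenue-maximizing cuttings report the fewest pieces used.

Consider every possible first cut. r[k] is the best of p[i]+r[k−i] over all sellable i≤k.
r[1] = 4
r[2] = 9
r[3] = 15
r[4] = 19  (first piece 1, then r[3]=15)
r[5] = 29
r[6] = 33  (first piece 1, then r[5]=29)
r[7] = 38  (first piece 2, then r[5]=29)
r[8] = 47
r[9] = 51  (first piece 1, then r[8]=47)
r[10] = 58  (first piece 5, then r[5]=29)
r[11] = 62  (first piece 1, then r[10]=58)
r[12] = 67  (first piece 2, then r[10]=58)
Maximum revenue is $67.
Now minimize piece count subject to staying optimal: for each k, pieces[k] = 1 + min over i with p[i]+r[k−i]=r[k] of pieces[k−i].
pieces[9] = 2
pieces[10] = 2
pieces[11] = 2
pieces[12] = 3

3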